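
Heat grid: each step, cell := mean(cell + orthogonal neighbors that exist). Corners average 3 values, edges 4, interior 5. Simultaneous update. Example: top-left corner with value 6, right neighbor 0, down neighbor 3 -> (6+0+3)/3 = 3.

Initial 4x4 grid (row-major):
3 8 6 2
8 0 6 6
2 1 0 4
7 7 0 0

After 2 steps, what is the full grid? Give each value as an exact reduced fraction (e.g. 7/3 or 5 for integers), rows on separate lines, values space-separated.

Answer: 83/18 1241/240 1081/240 44/9
1121/240 177/50 102/25 229/60
181/48 341/100 241/100 79/30
163/36 77/24 271/120 67/36

Derivation:
After step 1:
  19/3 17/4 11/2 14/3
  13/4 23/5 18/5 9/2
  9/2 2 11/5 5/2
  16/3 15/4 7/4 4/3
After step 2:
  83/18 1241/240 1081/240 44/9
  1121/240 177/50 102/25 229/60
  181/48 341/100 241/100 79/30
  163/36 77/24 271/120 67/36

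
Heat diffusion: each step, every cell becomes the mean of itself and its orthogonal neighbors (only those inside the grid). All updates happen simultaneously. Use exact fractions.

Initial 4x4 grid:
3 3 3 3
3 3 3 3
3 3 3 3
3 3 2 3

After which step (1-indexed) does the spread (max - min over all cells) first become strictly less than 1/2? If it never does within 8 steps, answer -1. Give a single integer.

Step 1: max=3, min=8/3, spread=1/3
  -> spread < 1/2 first at step 1
Step 2: max=3, min=329/120, spread=31/120
Step 3: max=3, min=3029/1080, spread=211/1080
Step 4: max=3, min=307157/108000, spread=16843/108000
Step 5: max=26921/9000, min=2777357/972000, spread=130111/972000
Step 6: max=1612841/540000, min=83837633/29160000, spread=3255781/29160000
Step 7: max=1608893/540000, min=2524046309/874800000, spread=82360351/874800000
Step 8: max=289093559/97200000, min=75980683109/26244000000, spread=2074577821/26244000000

Answer: 1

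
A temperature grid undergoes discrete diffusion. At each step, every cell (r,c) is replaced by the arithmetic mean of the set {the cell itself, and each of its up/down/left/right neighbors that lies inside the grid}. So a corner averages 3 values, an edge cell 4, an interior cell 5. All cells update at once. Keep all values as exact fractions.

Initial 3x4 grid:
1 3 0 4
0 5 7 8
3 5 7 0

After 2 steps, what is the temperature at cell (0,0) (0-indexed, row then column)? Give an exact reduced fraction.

Answer: 35/18

Derivation:
Step 1: cell (0,0) = 4/3
Step 2: cell (0,0) = 35/18
Full grid after step 2:
  35/18 133/48 303/80 49/12
  41/16 189/50 112/25 383/80
  119/36 197/48 403/80 29/6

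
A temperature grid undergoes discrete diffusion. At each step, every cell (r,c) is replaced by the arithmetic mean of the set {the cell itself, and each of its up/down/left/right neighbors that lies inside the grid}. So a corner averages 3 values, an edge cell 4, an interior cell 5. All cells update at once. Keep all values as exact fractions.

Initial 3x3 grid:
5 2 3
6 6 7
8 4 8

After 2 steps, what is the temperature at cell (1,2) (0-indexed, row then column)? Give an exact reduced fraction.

Answer: 16/3

Derivation:
Step 1: cell (1,2) = 6
Step 2: cell (1,2) = 16/3
Full grid after step 2:
  175/36 13/3 14/3
  259/48 111/20 16/3
  25/4 143/24 113/18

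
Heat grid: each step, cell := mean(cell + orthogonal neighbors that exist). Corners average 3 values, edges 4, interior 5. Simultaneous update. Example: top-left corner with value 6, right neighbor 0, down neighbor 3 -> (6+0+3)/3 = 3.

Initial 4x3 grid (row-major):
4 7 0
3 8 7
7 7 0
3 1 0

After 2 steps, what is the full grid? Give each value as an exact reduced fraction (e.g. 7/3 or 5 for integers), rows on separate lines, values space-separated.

Answer: 179/36 1229/240 79/18
647/120 5 1099/240
563/120 89/20 731/240
137/36 227/80 79/36

Derivation:
After step 1:
  14/3 19/4 14/3
  11/2 32/5 15/4
  5 23/5 7/2
  11/3 11/4 1/3
After step 2:
  179/36 1229/240 79/18
  647/120 5 1099/240
  563/120 89/20 731/240
  137/36 227/80 79/36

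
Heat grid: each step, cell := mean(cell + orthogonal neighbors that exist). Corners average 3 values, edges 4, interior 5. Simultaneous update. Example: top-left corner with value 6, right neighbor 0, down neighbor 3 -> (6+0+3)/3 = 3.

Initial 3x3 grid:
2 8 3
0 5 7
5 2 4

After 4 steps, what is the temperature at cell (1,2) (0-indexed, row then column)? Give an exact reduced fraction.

Answer: 3866441/864000

Derivation:
Step 1: cell (1,2) = 19/4
Step 2: cell (1,2) = 1169/240
Step 3: cell (1,2) = 66403/14400
Step 4: cell (1,2) = 3866441/864000
Full grid after step 4:
  252449/64800 1848283/432000 198641/43200
  400727/108000 490739/120000 3866441/864000
  116137/32400 423227/108000 552373/129600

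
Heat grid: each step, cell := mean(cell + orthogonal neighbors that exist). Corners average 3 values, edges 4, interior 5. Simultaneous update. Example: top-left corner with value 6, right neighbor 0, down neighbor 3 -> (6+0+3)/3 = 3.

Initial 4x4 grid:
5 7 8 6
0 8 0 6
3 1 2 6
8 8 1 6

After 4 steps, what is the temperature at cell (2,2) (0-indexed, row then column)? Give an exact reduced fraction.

Answer: 780629/180000

Derivation:
Step 1: cell (2,2) = 2
Step 2: cell (2,2) = 409/100
Step 3: cell (2,2) = 23027/6000
Step 4: cell (2,2) = 780629/180000
Full grid after step 4:
  33611/7200 13489/2880 1106851/216000 65909/12960
  30569/7200 90813/20000 807031/180000 16399/3375
  468631/108000 146887/36000 780629/180000 14372/3375
  276701/64800 940697/216000 885953/216000 277667/64800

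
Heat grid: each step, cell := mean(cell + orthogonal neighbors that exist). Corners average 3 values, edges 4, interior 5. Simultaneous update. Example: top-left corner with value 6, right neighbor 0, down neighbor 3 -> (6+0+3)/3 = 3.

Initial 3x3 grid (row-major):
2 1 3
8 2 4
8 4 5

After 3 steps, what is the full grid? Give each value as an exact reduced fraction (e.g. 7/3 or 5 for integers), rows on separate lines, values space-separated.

After step 1:
  11/3 2 8/3
  5 19/5 7/2
  20/3 19/4 13/3
After step 2:
  32/9 91/30 49/18
  287/60 381/100 143/40
  197/36 391/80 151/36
After step 3:
  2047/540 11809/3600 3359/1080
  15859/3600 24107/6000 8581/2400
  10903/2160 22037/4800 9113/2160

Answer: 2047/540 11809/3600 3359/1080
15859/3600 24107/6000 8581/2400
10903/2160 22037/4800 9113/2160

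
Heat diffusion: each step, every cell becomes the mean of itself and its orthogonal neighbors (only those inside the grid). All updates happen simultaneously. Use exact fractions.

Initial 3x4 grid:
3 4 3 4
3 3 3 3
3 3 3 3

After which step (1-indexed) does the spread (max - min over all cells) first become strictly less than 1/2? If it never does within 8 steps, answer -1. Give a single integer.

Answer: 2

Derivation:
Step 1: max=7/2, min=3, spread=1/2
Step 2: max=121/36, min=3, spread=13/36
  -> spread < 1/2 first at step 2
Step 3: max=23657/7200, min=607/200, spread=361/1440
Step 4: max=420769/129600, min=16561/5400, spread=4661/25920
Step 5: max=20838863/6480000, min=6676621/2160000, spread=809/6480
Step 6: max=1493770399/466560000, min=60355301/19440000, spread=1809727/18662400
Step 7: max=89225247941/27993600000, min=454600573/145800000, spread=77677517/1119744000
Step 8: max=5340746394319/1679616000000, min=36451066451/11664000000, spread=734342603/13436928000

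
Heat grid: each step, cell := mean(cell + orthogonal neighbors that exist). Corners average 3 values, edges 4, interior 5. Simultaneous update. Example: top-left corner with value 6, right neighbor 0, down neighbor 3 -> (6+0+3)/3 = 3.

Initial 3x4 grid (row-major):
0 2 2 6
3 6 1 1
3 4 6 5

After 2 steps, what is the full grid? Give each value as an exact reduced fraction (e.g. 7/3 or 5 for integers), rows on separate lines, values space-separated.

After step 1:
  5/3 5/2 11/4 3
  3 16/5 16/5 13/4
  10/3 19/4 4 4
After step 2:
  43/18 607/240 229/80 3
  14/5 333/100 82/25 269/80
  133/36 917/240 319/80 15/4

Answer: 43/18 607/240 229/80 3
14/5 333/100 82/25 269/80
133/36 917/240 319/80 15/4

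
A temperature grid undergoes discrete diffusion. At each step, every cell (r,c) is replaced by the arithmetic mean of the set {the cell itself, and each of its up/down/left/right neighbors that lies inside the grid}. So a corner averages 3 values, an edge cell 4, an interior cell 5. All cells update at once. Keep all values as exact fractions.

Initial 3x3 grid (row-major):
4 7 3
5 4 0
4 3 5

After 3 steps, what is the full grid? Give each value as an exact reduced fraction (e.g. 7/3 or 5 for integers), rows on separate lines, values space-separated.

After step 1:
  16/3 9/2 10/3
  17/4 19/5 3
  4 4 8/3
After step 2:
  169/36 509/120 65/18
  1043/240 391/100 16/5
  49/12 217/60 29/9
After step 3:
  9563/2160 29623/7200 3979/1080
  61321/14400 23177/6000 4183/1200
  2891/720 13349/3600 1807/540

Answer: 9563/2160 29623/7200 3979/1080
61321/14400 23177/6000 4183/1200
2891/720 13349/3600 1807/540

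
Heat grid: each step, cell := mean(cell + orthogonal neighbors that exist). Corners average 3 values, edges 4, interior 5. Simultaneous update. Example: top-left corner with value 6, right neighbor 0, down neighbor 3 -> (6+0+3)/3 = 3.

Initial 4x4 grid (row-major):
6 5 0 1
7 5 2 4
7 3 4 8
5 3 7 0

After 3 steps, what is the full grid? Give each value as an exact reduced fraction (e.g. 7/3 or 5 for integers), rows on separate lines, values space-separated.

Answer: 3613/720 2489/600 5773/1800 1187/432
12391/2400 8943/2000 21253/6000 24397/7200
4109/800 9083/2000 1687/400 9359/2400
1171/240 463/100 317/75 3121/720

Derivation:
After step 1:
  6 4 2 5/3
  25/4 22/5 3 15/4
  11/2 22/5 24/5 4
  5 9/2 7/2 5
After step 2:
  65/12 41/10 8/3 89/36
  443/80 441/100 359/100 149/48
  423/80 118/25 197/50 351/80
  5 87/20 89/20 25/6
After step 3:
  3613/720 2489/600 5773/1800 1187/432
  12391/2400 8943/2000 21253/6000 24397/7200
  4109/800 9083/2000 1687/400 9359/2400
  1171/240 463/100 317/75 3121/720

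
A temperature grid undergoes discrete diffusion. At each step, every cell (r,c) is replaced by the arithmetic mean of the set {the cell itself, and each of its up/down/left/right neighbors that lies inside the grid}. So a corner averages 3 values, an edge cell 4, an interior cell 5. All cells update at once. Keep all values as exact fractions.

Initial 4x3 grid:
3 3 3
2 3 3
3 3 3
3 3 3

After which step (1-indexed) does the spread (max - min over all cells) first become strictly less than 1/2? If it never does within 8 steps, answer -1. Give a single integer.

Answer: 1

Derivation:
Step 1: max=3, min=8/3, spread=1/3
  -> spread < 1/2 first at step 1
Step 2: max=3, min=329/120, spread=31/120
Step 3: max=3, min=3029/1080, spread=211/1080
Step 4: max=5353/1800, min=307103/108000, spread=14077/108000
Step 5: max=320317/108000, min=2775593/972000, spread=5363/48600
Step 6: max=177131/60000, min=83739191/29160000, spread=93859/1166400
Step 7: max=286263533/97200000, min=5038525519/1749600000, spread=4568723/69984000
Step 8: max=8566381111/2916000000, min=303147564371/104976000000, spread=8387449/167961600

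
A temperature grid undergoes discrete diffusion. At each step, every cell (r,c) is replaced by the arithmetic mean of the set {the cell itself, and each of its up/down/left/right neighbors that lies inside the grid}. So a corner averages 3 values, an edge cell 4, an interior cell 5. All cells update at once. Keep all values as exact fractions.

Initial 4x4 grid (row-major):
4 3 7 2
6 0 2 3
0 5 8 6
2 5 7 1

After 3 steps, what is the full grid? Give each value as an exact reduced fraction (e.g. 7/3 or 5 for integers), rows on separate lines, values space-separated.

After step 1:
  13/3 7/2 7/2 4
  5/2 16/5 4 13/4
  13/4 18/5 28/5 9/2
  7/3 19/4 21/4 14/3
After step 2:
  31/9 109/30 15/4 43/12
  797/240 84/25 391/100 63/16
  701/240 102/25 459/100 1081/240
  31/9 239/60 76/15 173/36
After step 3:
  7487/2160 12769/3600 4463/1200 541/144
  23483/7200 4393/1200 7819/2000 3187/800
  24779/7200 22721/6000 26581/6000 32107/7200
  7451/2160 14917/3600 16601/3600 10351/2160

Answer: 7487/2160 12769/3600 4463/1200 541/144
23483/7200 4393/1200 7819/2000 3187/800
24779/7200 22721/6000 26581/6000 32107/7200
7451/2160 14917/3600 16601/3600 10351/2160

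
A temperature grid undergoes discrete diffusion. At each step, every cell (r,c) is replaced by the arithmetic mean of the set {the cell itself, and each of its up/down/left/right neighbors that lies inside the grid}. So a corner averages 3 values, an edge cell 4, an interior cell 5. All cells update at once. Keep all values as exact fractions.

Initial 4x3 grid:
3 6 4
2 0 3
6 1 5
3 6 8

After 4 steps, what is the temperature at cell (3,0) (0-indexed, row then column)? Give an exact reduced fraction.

Step 1: cell (3,0) = 5
Step 2: cell (3,0) = 25/6
Step 3: cell (3,0) = 1009/240
Step 4: cell (3,0) = 4381/1080
Full grid after step 4:
  83617/25920 21197/6400 89417/25920
  142931/43200 82571/24000 155881/43200
  10669/2880 138229/36000 35117/8640
  4381/1080 74263/17280 7139/1620

Answer: 4381/1080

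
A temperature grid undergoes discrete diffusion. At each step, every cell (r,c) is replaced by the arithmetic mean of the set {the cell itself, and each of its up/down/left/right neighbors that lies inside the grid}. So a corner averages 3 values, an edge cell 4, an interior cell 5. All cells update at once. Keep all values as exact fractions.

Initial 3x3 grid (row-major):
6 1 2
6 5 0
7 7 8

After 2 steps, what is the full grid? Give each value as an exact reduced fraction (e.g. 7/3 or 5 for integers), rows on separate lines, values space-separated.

After step 1:
  13/3 7/2 1
  6 19/5 15/4
  20/3 27/4 5
After step 2:
  83/18 379/120 11/4
  26/5 119/25 271/80
  233/36 1333/240 31/6

Answer: 83/18 379/120 11/4
26/5 119/25 271/80
233/36 1333/240 31/6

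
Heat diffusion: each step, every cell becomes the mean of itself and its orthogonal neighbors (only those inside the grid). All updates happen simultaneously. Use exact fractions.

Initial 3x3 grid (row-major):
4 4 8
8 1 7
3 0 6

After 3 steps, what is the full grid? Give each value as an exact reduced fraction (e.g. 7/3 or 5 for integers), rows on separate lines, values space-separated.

After step 1:
  16/3 17/4 19/3
  4 4 11/2
  11/3 5/2 13/3
After step 2:
  163/36 239/48 193/36
  17/4 81/20 121/24
  61/18 29/8 37/9
After step 3:
  1981/432 13621/2880 2215/432
  973/240 5267/1200 6683/1440
  811/216 607/160 115/27

Answer: 1981/432 13621/2880 2215/432
973/240 5267/1200 6683/1440
811/216 607/160 115/27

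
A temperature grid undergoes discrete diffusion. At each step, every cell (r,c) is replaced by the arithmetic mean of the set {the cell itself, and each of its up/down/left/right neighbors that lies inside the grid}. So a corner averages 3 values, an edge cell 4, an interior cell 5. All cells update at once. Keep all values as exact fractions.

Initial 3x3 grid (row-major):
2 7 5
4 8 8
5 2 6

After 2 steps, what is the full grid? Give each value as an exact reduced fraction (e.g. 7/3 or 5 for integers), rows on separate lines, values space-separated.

After step 1:
  13/3 11/2 20/3
  19/4 29/5 27/4
  11/3 21/4 16/3
After step 2:
  175/36 223/40 227/36
  371/80 561/100 491/80
  41/9 401/80 52/9

Answer: 175/36 223/40 227/36
371/80 561/100 491/80
41/9 401/80 52/9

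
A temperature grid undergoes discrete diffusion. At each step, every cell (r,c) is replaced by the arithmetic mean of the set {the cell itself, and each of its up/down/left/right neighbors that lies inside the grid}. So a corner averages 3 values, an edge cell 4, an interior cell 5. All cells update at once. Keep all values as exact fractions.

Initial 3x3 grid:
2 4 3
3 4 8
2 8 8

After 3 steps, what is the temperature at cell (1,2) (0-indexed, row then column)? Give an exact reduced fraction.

Step 1: cell (1,2) = 23/4
Step 2: cell (1,2) = 483/80
Step 3: cell (1,2) = 25981/4800
Full grid after step 3:
  331/90 19631/4800 223/45
  56143/14400 29291/6000 25981/4800
  9989/2160 37709/7200 487/80

Answer: 25981/4800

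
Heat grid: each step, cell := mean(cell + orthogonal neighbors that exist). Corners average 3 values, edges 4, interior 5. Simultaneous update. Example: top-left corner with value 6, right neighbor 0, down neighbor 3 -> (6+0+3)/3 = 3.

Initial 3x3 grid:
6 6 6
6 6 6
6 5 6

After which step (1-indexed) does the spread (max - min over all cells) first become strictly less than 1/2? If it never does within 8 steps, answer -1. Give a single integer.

Step 1: max=6, min=17/3, spread=1/3
  -> spread < 1/2 first at step 1
Step 2: max=6, min=1373/240, spread=67/240
Step 3: max=1193/200, min=12523/2160, spread=1807/10800
Step 4: max=32039/5400, min=5026037/864000, spread=33401/288000
Step 5: max=3196609/540000, min=45426067/7776000, spread=3025513/38880000
Step 6: max=170044051/28800000, min=18197473133/3110400000, spread=53531/995328
Step 7: max=45864883949/7776000000, min=1093711074151/186624000000, spread=450953/11943936
Step 8: max=5497711389481/933120000000, min=65675736439397/11197440000000, spread=3799043/143327232

Answer: 1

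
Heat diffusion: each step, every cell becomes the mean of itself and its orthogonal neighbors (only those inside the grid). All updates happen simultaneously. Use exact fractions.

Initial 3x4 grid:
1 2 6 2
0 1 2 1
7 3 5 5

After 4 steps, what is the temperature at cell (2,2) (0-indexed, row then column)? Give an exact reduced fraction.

Answer: 684817/216000

Derivation:
Step 1: cell (2,2) = 15/4
Step 2: cell (2,2) = 173/48
Step 3: cell (2,2) = 23131/7200
Step 4: cell (2,2) = 684817/216000
Full grid after step 4:
  98269/43200 28589/12000 32719/12000 61417/21600
  2115203/864000 973207/360000 258383/90000 1319069/432000
  363757/129600 632477/216000 684817/216000 25697/8100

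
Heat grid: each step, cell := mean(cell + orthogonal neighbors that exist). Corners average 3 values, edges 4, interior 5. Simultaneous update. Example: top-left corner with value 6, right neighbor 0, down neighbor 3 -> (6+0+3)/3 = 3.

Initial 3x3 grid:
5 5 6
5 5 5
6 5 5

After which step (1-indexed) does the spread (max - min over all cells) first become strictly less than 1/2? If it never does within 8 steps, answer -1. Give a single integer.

Step 1: max=16/3, min=5, spread=1/3
  -> spread < 1/2 first at step 1
Step 2: max=95/18, min=247/48, spread=19/144
Step 3: max=14969/2880, min=371/72, spread=43/960
Step 4: max=67327/12960, min=894103/172800, spread=10771/518400
Step 5: max=53761241/10368000, min=1341883/259200, spread=85921/10368000
Step 6: max=241860703/46656000, min=3222483127/622080000, spread=6978739/1866240000
Step 7: max=193438800569/37324800000, min=20143255007/3888000000, spread=317762509/186624000000
Step 8: max=1208913062929/233280000000, min=11603820105943/2239488000000, spread=8726490877/11197440000000

Answer: 1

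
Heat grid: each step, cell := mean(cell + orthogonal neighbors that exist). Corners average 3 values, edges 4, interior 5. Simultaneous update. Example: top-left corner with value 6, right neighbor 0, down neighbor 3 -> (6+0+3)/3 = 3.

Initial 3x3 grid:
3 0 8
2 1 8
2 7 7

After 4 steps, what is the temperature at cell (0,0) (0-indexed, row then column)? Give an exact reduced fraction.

Answer: 100823/32400

Derivation:
Step 1: cell (0,0) = 5/3
Step 2: cell (0,0) = 20/9
Step 3: cell (0,0) = 376/135
Step 4: cell (0,0) = 100823/32400
Full grid after step 4:
  100823/32400 44837/12000 141673/32400
  181079/54000 479831/120000 512783/108000
  475367/129600 1253713/288000 638767/129600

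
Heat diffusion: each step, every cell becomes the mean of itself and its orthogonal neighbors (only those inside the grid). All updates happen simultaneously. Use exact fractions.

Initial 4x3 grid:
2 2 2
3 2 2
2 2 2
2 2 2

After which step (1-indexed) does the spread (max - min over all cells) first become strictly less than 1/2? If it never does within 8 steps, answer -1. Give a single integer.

Answer: 1

Derivation:
Step 1: max=7/3, min=2, spread=1/3
  -> spread < 1/2 first at step 1
Step 2: max=271/120, min=2, spread=31/120
Step 3: max=2371/1080, min=2, spread=211/1080
Step 4: max=232897/108000, min=3647/1800, spread=14077/108000
Step 5: max=2084407/972000, min=219683/108000, spread=5363/48600
Step 6: max=62060809/29160000, min=122869/60000, spread=93859/1166400
Step 7: max=3709474481/1749600000, min=199736467/97200000, spread=4568723/69984000
Step 8: max=221732435629/104976000000, min=6013618889/2916000000, spread=8387449/167961600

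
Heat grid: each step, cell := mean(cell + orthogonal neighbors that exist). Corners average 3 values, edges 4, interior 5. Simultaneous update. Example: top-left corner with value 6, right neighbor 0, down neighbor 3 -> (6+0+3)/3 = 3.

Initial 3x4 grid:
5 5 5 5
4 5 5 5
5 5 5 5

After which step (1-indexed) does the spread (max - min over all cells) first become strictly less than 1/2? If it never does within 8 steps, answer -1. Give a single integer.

Answer: 1

Derivation:
Step 1: max=5, min=14/3, spread=1/3
  -> spread < 1/2 first at step 1
Step 2: max=5, min=1133/240, spread=67/240
Step 3: max=5, min=10363/2160, spread=437/2160
Step 4: max=4991/1000, min=4162469/864000, spread=29951/172800
Step 5: max=16796/3375, min=37664179/7776000, spread=206761/1555200
Step 6: max=26834329/5400000, min=15095804429/3110400000, spread=14430763/124416000
Step 7: max=2142347273/432000000, min=908012258311/186624000000, spread=139854109/1492992000
Step 8: max=192548771023/38880000000, min=54564728109749/11197440000000, spread=7114543559/89579520000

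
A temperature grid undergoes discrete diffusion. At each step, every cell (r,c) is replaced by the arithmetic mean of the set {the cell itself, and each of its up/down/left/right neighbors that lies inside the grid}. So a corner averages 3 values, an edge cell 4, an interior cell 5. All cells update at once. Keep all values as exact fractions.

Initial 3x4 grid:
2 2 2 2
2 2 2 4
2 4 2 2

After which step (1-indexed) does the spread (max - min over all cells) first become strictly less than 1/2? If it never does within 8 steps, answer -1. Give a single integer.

Step 1: max=8/3, min=2, spread=2/3
Step 2: max=307/120, min=2, spread=67/120
Step 3: max=2747/1080, min=191/90, spread=91/216
  -> spread < 1/2 first at step 3
Step 4: max=161923/64800, min=5857/2700, spread=4271/12960
Step 5: max=9604997/3888000, min=13289/6000, spread=39749/155520
Step 6: max=570458023/233280000, min=2726419/1215000, spread=1879423/9331200
Step 7: max=33951511157/13996800000, min=661079959/291600000, spread=3551477/22394880
Step 8: max=2023971076063/839808000000, min=3330151213/1458000000, spread=846431819/6718464000

Answer: 3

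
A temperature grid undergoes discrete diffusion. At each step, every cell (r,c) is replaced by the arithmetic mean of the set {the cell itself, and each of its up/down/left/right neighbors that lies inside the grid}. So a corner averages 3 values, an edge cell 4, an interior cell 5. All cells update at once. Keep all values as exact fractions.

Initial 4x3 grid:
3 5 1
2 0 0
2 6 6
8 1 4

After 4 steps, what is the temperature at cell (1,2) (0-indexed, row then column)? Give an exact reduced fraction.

Step 1: cell (1,2) = 7/4
Step 2: cell (1,2) = 207/80
Step 3: cell (1,2) = 5977/2400
Step 4: cell (1,2) = 66673/24000
Full grid after step 4:
  334417/129600 2206523/864000 103439/43200
  640307/216000 981037/360000 66673/24000
  719947/216000 1228087/360000 690697/216000
  490427/129600 3167633/864000 478127/129600

Answer: 66673/24000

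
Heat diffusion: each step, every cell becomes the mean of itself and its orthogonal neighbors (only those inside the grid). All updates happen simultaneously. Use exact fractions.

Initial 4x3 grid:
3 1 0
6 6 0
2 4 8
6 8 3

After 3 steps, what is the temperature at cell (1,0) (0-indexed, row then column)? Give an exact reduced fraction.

Step 1: cell (1,0) = 17/4
Step 2: cell (1,0) = 929/240
Step 3: cell (1,0) = 5761/1440
Full grid after step 3:
  6929/2160 4217/1440 5219/2160
  5761/1440 2083/600 4861/1440
  1319/288 5687/1200 1235/288
  701/135 14593/2880 5593/1080

Answer: 5761/1440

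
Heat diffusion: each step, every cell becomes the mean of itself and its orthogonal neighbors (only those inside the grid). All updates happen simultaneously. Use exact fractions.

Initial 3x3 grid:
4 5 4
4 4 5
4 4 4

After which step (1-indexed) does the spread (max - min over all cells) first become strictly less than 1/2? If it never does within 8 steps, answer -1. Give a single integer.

Step 1: max=14/3, min=4, spread=2/3
Step 2: max=353/80, min=4, spread=33/80
  -> spread < 1/2 first at step 2
Step 3: max=4757/1080, min=371/90, spread=61/216
Step 4: max=280639/64800, min=11161/2700, spread=511/2592
Step 5: max=16781933/3888000, min=150401/36000, spread=4309/31104
Step 6: max=1000503751/233280000, min=20371237/4860000, spread=36295/373248
Step 7: max=59872370597/13996800000, min=4909735831/1166400000, spread=305773/4478976
Step 8: max=3582546670159/839808000000, min=49198575497/11664000000, spread=2575951/53747712

Answer: 2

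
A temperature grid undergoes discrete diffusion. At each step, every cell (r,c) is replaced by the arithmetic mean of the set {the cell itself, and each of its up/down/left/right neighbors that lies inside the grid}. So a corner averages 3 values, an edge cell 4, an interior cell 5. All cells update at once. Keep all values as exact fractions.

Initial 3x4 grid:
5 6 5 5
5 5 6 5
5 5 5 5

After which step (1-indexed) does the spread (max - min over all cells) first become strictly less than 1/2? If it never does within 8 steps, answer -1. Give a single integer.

Answer: 2

Derivation:
Step 1: max=11/2, min=5, spread=1/2
Step 2: max=1289/240, min=5, spread=89/240
  -> spread < 1/2 first at step 2
Step 3: max=12707/2400, min=4089/800, spread=11/60
Step 4: max=1135547/216000, min=110617/21600, spread=29377/216000
Step 5: max=1414171/270000, min=2784517/540000, spread=1753/21600
Step 6: max=30067807/5760000, min=200738041/38880000, spread=71029/1244160
Step 7: max=20278716229/3888000000, min=12073023619/2332800000, spread=7359853/182250000
Step 8: max=108034144567/20736000000, min=241649335807/46656000000, spread=45679663/1492992000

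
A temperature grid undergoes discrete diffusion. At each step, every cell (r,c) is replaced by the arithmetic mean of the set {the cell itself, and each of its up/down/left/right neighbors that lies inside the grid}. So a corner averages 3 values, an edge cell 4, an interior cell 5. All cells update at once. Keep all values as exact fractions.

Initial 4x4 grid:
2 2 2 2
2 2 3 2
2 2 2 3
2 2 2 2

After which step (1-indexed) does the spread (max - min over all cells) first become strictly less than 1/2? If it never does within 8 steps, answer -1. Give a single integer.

Answer: 2

Derivation:
Step 1: max=5/2, min=2, spread=1/2
Step 2: max=569/240, min=2, spread=89/240
  -> spread < 1/2 first at step 2
Step 3: max=5501/2400, min=2, spread=701/2400
Step 4: max=97369/43200, min=8149/4000, spread=46799/216000
Step 5: max=4816697/2160000, min=110671/54000, spread=389857/2160000
Step 6: max=429759959/194400000, min=111727/54000, spread=27542759/194400000
Step 7: max=4277171201/1944000000, min=10110011/4860000, spread=77722267/648000000
Step 8: max=127642377101/58320000000, min=10161270971/4860000000, spread=5707125449/58320000000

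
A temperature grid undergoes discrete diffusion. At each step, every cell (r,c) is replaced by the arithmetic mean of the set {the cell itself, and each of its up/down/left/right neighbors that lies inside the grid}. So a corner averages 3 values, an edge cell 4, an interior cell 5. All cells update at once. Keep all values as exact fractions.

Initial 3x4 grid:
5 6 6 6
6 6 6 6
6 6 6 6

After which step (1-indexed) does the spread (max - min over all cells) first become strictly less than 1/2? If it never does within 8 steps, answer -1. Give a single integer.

Step 1: max=6, min=17/3, spread=1/3
  -> spread < 1/2 first at step 1
Step 2: max=6, min=103/18, spread=5/18
Step 3: max=6, min=1255/216, spread=41/216
Step 4: max=6, min=151303/25920, spread=4217/25920
Step 5: max=43121/7200, min=9122051/1555200, spread=38417/311040
Step 6: max=861403/144000, min=548671789/93312000, spread=1903471/18662400
Step 7: max=25804241/4320000, min=32991330911/5598720000, spread=18038617/223948800
Step 8: max=2319873241/388800000, min=1982271017149/335923200000, spread=883978523/13436928000

Answer: 1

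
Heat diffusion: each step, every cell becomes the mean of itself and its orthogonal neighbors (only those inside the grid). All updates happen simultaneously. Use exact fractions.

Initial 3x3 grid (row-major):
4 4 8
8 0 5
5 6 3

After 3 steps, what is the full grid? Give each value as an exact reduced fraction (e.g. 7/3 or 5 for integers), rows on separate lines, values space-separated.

Answer: 10481/2160 677/150 1277/270
66317/14400 9443/2000 15673/3600
10511/2160 3519/800 4883/1080

Derivation:
After step 1:
  16/3 4 17/3
  17/4 23/5 4
  19/3 7/2 14/3
After step 2:
  163/36 49/10 41/9
  1231/240 407/100 71/15
  169/36 191/40 73/18
After step 3:
  10481/2160 677/150 1277/270
  66317/14400 9443/2000 15673/3600
  10511/2160 3519/800 4883/1080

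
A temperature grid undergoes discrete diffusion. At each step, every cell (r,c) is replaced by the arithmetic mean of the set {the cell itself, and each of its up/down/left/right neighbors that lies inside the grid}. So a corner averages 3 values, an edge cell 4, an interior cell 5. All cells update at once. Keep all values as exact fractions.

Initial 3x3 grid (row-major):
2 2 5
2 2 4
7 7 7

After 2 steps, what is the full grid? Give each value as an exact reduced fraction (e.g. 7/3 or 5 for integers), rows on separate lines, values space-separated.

After step 1:
  2 11/4 11/3
  13/4 17/5 9/2
  16/3 23/4 6
After step 2:
  8/3 709/240 131/36
  839/240 393/100 527/120
  43/9 1229/240 65/12

Answer: 8/3 709/240 131/36
839/240 393/100 527/120
43/9 1229/240 65/12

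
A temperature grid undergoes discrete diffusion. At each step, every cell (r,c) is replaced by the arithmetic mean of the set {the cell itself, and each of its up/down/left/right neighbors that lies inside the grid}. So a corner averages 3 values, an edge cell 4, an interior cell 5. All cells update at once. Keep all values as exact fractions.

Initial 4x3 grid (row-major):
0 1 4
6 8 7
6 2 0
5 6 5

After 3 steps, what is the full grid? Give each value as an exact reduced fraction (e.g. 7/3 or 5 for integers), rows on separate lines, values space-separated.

After step 1:
  7/3 13/4 4
  5 24/5 19/4
  19/4 22/5 7/2
  17/3 9/2 11/3
After step 2:
  127/36 863/240 4
  1013/240 111/25 341/80
  1189/240 439/100 979/240
  179/36 547/120 35/9
After step 3:
  1021/270 56029/14400 1423/360
  30857/7200 25091/6000 10069/2400
  33367/7200 13453/3000 29917/7200
  10429/2160 32057/7200 9019/2160

Answer: 1021/270 56029/14400 1423/360
30857/7200 25091/6000 10069/2400
33367/7200 13453/3000 29917/7200
10429/2160 32057/7200 9019/2160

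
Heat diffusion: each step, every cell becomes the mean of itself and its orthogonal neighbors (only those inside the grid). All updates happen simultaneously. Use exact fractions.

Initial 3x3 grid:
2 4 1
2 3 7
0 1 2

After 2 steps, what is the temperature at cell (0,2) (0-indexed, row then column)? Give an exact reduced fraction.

Answer: 13/4

Derivation:
Step 1: cell (0,2) = 4
Step 2: cell (0,2) = 13/4
Full grid after step 2:
  83/36 377/120 13/4
  529/240 62/25 839/240
  17/12 277/120 97/36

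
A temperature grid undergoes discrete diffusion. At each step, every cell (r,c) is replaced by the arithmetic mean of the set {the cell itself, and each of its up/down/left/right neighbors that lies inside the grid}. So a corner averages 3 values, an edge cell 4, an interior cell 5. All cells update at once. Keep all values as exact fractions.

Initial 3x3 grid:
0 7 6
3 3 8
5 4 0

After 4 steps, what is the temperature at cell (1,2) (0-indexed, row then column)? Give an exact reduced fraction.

Step 1: cell (1,2) = 17/4
Step 2: cell (1,2) = 81/16
Step 3: cell (1,2) = 4247/960
Step 4: cell (1,2) = 258929/57600
Full grid after step 4:
  101981/25920 94739/21600 13139/2880
  669637/172800 18209/4500 258929/57600
  31447/8640 1793/450 11899/2880

Answer: 258929/57600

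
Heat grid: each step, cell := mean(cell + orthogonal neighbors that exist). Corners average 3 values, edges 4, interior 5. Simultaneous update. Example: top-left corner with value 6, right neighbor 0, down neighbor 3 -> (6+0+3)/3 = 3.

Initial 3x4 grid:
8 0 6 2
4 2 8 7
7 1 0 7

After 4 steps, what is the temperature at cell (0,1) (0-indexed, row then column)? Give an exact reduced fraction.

Step 1: cell (0,1) = 4
Step 2: cell (0,1) = 15/4
Step 3: cell (0,1) = 4931/1200
Step 4: cell (0,1) = 147857/36000
Full grid after step 4:
  176429/43200 147857/36000 158567/36000 50431/10800
  1137821/288000 161173/40000 387233/90000 15688/3375
  167429/43200 140107/36000 455201/108000 146693/32400

Answer: 147857/36000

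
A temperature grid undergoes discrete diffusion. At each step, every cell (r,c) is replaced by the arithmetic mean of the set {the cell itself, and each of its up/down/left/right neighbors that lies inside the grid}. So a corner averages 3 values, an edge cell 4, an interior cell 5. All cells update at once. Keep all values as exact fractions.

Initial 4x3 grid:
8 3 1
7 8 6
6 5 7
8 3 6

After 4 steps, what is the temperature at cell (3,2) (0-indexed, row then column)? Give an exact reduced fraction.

Step 1: cell (3,2) = 16/3
Step 2: cell (3,2) = 101/18
Step 3: cell (3,2) = 758/135
Step 4: cell (3,2) = 366131/64800
Full grid after step 4:
  41749/7200 589741/108000 42277/8100
  428309/72000 1023281/180000 290513/54000
  1300027/216000 174001/30000 18893/3375
  192203/32400 92607/16000 366131/64800

Answer: 366131/64800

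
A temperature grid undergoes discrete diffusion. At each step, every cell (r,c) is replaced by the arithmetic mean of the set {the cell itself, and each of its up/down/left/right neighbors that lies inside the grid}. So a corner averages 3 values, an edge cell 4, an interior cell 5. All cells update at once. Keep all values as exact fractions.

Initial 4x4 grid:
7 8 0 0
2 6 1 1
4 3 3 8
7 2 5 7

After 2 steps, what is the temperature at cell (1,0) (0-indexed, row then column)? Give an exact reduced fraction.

Step 1: cell (1,0) = 19/4
Step 2: cell (1,0) = 221/48
Full grid after step 2:
  47/9 103/24 301/120 61/36
  221/48 99/25 299/100 587/240
  1001/240 397/100 94/25 215/48
  151/36 493/120 115/24 47/9

Answer: 221/48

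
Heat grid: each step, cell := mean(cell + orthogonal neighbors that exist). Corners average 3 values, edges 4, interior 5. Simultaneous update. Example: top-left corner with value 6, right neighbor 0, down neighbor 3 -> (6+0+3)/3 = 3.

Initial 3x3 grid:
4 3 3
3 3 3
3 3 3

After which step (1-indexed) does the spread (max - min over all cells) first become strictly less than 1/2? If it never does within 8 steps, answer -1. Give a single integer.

Answer: 1

Derivation:
Step 1: max=10/3, min=3, spread=1/3
  -> spread < 1/2 first at step 1
Step 2: max=59/18, min=3, spread=5/18
Step 3: max=689/216, min=3, spread=41/216
Step 4: max=41011/12960, min=1091/360, spread=347/2592
Step 5: max=2439737/777600, min=10957/3600, spread=2921/31104
Step 6: max=145796539/46656000, min=1321483/432000, spread=24611/373248
Step 7: max=8716802033/2799360000, min=29816741/9720000, spread=207329/4478976
Step 8: max=521914752451/167961600000, min=1594001599/518400000, spread=1746635/53747712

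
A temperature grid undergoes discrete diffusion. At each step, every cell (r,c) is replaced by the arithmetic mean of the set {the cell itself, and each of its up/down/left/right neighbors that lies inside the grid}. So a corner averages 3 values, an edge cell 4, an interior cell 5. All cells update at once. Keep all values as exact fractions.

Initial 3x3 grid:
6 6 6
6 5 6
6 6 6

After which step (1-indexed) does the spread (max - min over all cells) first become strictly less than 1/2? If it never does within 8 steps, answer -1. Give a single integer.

Step 1: max=6, min=23/4, spread=1/4
  -> spread < 1/2 first at step 1
Step 2: max=471/80, min=144/25, spread=51/400
Step 3: max=2113/360, min=27977/4800, spread=589/14400
Step 4: max=1686919/288000, min=175057/30000, spread=31859/1440000
Step 5: max=10535279/1800000, min=100988393/17280000, spread=751427/86400000
Step 6: max=6065736871/1036800000, min=631365313/108000000, spread=23149331/5184000000
Step 7: max=37905068111/6480000000, min=363765345737/62208000000, spread=616540643/311040000000
Step 8: max=21830947991239/3732480000000, min=2273687546017/388800000000, spread=17737747379/18662400000000

Answer: 1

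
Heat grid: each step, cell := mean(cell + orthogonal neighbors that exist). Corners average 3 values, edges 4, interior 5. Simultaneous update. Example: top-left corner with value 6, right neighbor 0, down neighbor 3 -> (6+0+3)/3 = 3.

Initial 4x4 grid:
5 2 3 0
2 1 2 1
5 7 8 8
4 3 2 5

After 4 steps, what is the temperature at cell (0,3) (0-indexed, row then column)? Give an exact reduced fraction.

Answer: 175457/64800

Derivation:
Step 1: cell (0,3) = 4/3
Step 2: cell (0,3) = 35/18
Step 3: cell (0,3) = 1051/432
Step 4: cell (0,3) = 175457/64800
Full grid after step 4:
  22139/7200 104173/36000 59219/21600 175457/64800
  82747/24000 204203/60000 598283/180000 143737/43200
  284641/72000 48383/12000 249161/60000 300143/72000
  3625/864 156653/36000 18141/4000 33193/7200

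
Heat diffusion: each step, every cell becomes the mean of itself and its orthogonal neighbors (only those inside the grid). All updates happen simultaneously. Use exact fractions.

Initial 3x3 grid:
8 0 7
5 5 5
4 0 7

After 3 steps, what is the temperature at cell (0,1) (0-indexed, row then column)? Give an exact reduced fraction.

Answer: 3371/720

Derivation:
Step 1: cell (0,1) = 5
Step 2: cell (0,1) = 49/12
Step 3: cell (0,1) = 3371/720
Full grid after step 3:
  935/216 3371/720 40/9
  6397/1440 2459/600 1117/240
  31/8 511/120 149/36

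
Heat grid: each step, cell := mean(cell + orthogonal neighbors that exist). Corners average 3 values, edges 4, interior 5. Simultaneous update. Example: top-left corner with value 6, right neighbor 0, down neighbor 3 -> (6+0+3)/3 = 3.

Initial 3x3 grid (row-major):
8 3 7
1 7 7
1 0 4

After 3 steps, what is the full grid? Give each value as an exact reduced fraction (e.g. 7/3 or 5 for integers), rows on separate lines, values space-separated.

After step 1:
  4 25/4 17/3
  17/4 18/5 25/4
  2/3 3 11/3
After step 2:
  29/6 1171/240 109/18
  751/240 467/100 1151/240
  95/36 41/15 155/36
After step 3:
  1541/360 73577/14400 5663/1080
  54977/14400 8083/2000 71377/14400
  6121/2160 12913/3600 8521/2160

Answer: 1541/360 73577/14400 5663/1080
54977/14400 8083/2000 71377/14400
6121/2160 12913/3600 8521/2160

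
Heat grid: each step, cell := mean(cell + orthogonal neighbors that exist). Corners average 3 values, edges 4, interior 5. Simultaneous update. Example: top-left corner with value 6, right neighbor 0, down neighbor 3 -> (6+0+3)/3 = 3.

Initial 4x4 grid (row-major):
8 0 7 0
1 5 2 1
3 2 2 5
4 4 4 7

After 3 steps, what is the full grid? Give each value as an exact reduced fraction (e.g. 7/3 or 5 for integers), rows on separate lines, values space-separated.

Answer: 121/36 2809/800 20209/7200 773/270
2799/800 747/250 4771/1500 20359/7200
22327/7200 10193/3000 9859/3000 25991/7200
3701/1080 24727/7200 28151/7200 863/216

Derivation:
After step 1:
  3 5 9/4 8/3
  17/4 2 17/5 2
  5/2 16/5 3 15/4
  11/3 7/2 17/4 16/3
After step 2:
  49/12 49/16 799/240 83/36
  47/16 357/100 253/100 709/240
  817/240 71/25 88/25 169/48
  29/9 877/240 193/48 40/9
After step 3:
  121/36 2809/800 20209/7200 773/270
  2799/800 747/250 4771/1500 20359/7200
  22327/7200 10193/3000 9859/3000 25991/7200
  3701/1080 24727/7200 28151/7200 863/216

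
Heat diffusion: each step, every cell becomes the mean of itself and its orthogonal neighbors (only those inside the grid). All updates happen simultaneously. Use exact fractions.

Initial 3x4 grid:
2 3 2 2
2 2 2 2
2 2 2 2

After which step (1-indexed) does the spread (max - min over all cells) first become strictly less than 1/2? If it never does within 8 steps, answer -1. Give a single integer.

Answer: 1

Derivation:
Step 1: max=7/3, min=2, spread=1/3
  -> spread < 1/2 first at step 1
Step 2: max=271/120, min=2, spread=31/120
Step 3: max=2371/1080, min=2, spread=211/1080
Step 4: max=232897/108000, min=3647/1800, spread=14077/108000
Step 5: max=2084407/972000, min=219683/108000, spread=5363/48600
Step 6: max=62060809/29160000, min=122869/60000, spread=93859/1166400
Step 7: max=3709474481/1749600000, min=199736467/97200000, spread=4568723/69984000
Step 8: max=221732435629/104976000000, min=6013618889/2916000000, spread=8387449/167961600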